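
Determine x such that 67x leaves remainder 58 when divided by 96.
x ≡ 94 (mod 96)

gcd(67, 96) = 1, which divides 58, so solutions exist.
Find 67^(-1) mod 96 by the extended Euclidean algorithm:
96 = 1 × 67 + 29  ⟹  29 = (1)·96 + (-1)·67
67 = 2 × 29 + 9  ⟹  9 = (-2)·96 + (3)·67
29 = 3 × 9 + 2  ⟹  2 = (7)·96 + (-10)·67
9 = 4 × 2 + 1  ⟹  1 = (-30)·96 + (43)·67
So (43)·67 ≡ 1 (mod 96), i.e. 67^(-1) ≡ 43 (mod 96).
x ≡ 43 × 58 = 2494 ≡ 94 (mod 96).
Check: 67 × 94 = 6298 ≡ 58 (mod 96).
Unique solution: x ≡ 94 (mod 96)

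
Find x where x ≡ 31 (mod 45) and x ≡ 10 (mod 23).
976

Using Chinese Remainder Theorem:
M = 45 × 23 = 1035
M1 = 23, M2 = 45
y1 = 23^(-1) mod 45 = 2
y2 = 45^(-1) mod 23 = 22
x = (31×23×2 + 10×45×22) mod 1035 = 976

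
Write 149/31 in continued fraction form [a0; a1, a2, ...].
[4; 1, 4, 6]

Euclidean algorithm steps:
149 = 4 × 31 + 25
31 = 1 × 25 + 6
25 = 4 × 6 + 1
6 = 6 × 1 + 0
Continued fraction: [4; 1, 4, 6]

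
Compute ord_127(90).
18

127 is prime, so ord(90) divides φ(127) = 126.
Divisors of 126: 1, 2, 3, 6, 7, 9, 14, 18, 21, 42, 63, 126.
Repeated squaring: 90^1 ≡ 90, 90^2 ≡ 99, 90^4 ≡ 22, 90^8 ≡ 103, 90^16 ≡ 68, 90^32 ≡ 52, 90^64 ≡ 37 (mod 127).
Test 90^d mod 127 for each divisor d in increasing order:
90^1 ≡ 90
90^2 ≡ 99
90^3 = 90^2·90^1 ≡ 20
90^6 = 90^4·90^2 ≡ 19
90^7 = 90^4·90^2·90^1 ≡ 59
90^9 = 90^8·90^1 ≡ 126
90^14 = 90^8·90^4·90^2 ≡ 52
90^18 = 90^16·90^2 ≡ 1  ← first divisor giving 1
The order is 18.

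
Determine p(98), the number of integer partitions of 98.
150198136

p(n) counts ways to write n as a sum of positive integers (order ignored).
Euler's pentagonal recurrence: p(k) = p(k-1) + p(k-2) - p(k-5) - p(k-7) + p(k-12) + p(k-15) - ... (offsets j(3j∓1)/2, signs ++--, p(0)=1, p(<0)=0).
DP table for k = 0..97: p(0)=1, p(1)=1, p(2)=2, p(3)=3, p(4)=5, p(5)=7, p(6)=11, p(7)=15, p(8)=22, p(9)=30, p(10)=42, p(11)=56, p(12)=77, p(13)=101, p(14)=135, p(15)=176, p(16)=231, p(17)=297, p(18)=385, p(19)=490, p(20)=627, p(21)=792, p(22)=1002, p(23)=1255, p(24)=1575, p(25)=1958, p(26)=2436, p(27)=3010, p(28)=3718, p(29)=4565, p(30)=5604, p(31)=6842, p(32)=8349, p(33)=10143, p(34)=12310, p(35)=14883, p(36)=17977, p(37)=21637, p(38)=26015, p(39)=31185, p(40)=37338, p(41)=44583, p(42)=53174, p(43)=63261, p(44)=75175, p(45)=89134, p(46)=105558, p(47)=124754, p(48)=147273, p(49)=173525, p(50)=204226, p(51)=239943, p(52)=281589, p(53)=329931, p(54)=386155, p(55)=451276, p(56)=526823, p(57)=614154, p(58)=715220, p(59)=831820, p(60)=966467, p(61)=1121505, p(62)=1300156, p(63)=1505499, p(64)=1741630, p(65)=2012558, p(66)=2323520, p(67)=2679689, p(68)=3087735, p(69)=3554345, p(70)=4087968, p(71)=4697205, p(72)=5392783, p(73)=6185689, p(74)=7089500, p(75)=8118264, p(76)=9289091, p(77)=10619863, p(78)=12132164, p(79)=13848650, p(80)=15796476, p(81)=18004327, p(82)=20506255, p(83)=23338469, p(84)=26543660, p(85)=30167357, p(86)=34262962, p(87)=38887673, p(88)=44108109, p(89)=49995925, p(90)=56634173, p(91)=64112359, p(92)=72533807, p(93)=82010177, p(94)=92669720, p(95)=104651419, p(96)=118114304, p(97)=133230930.
Final step: p(98) = p(97) + p(96) - p(93) - p(91) + p(86) + p(83) - p(76) - p(72) + p(63) + p(58) - p(47) - p(41) + p(28) + p(21) - p(6)
= 133230930 + 118114304 - 82010177 - 64112359 + 34262962 + 23338469 - 9289091 - 5392783 + 1505499 + 715220 - 124754 - 44583 + 3718 + 792 - 11
= 150198136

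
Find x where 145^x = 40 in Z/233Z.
13

Baby-step giant-step with step n = ⌈√233⌉ = 16.
Baby steps 145^j mod 233 (j:value) for j=0..15: 0:1, 1:145, 2:55, 3:53, 4:229, 5:119, 6:13, 7:21, 8:16, 9:223, 10:181, 11:149, 12:169, 13:40, 14:208, 15:103.
h = 40 is already in the table at j=13, so x = 13.
Check: 145^13 ≡ 40 (mod 233).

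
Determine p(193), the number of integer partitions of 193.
2168627105469

p(n) counts ways to write n as a sum of positive integers (order ignored).
Euler's pentagonal recurrence: p(k) = p(k-1) + p(k-2) - p(k-5) - p(k-7) + p(k-12) + p(k-15) - ... (offsets j(3j∓1)/2, signs ++--, p(0)=1, p(<0)=0).
DP table for k = 0..192: p(0)=1, p(1)=1, p(2)=2, p(3)=3, p(4)=5, p(5)=7, p(6)=11, p(7)=15, p(8)=22, p(9)=30, p(10)=42, p(11)=56, p(12)=77, p(13)=101, p(14)=135, p(15)=176, p(16)=231, p(17)=297, p(18)=385, p(19)=490, p(20)=627, p(21)=792, p(22)=1002, p(23)=1255, p(24)=1575, p(25)=1958, p(26)=2436, p(27)=3010, p(28)=3718, p(29)=4565, p(30)=5604, p(31)=6842, p(32)=8349, p(33)=10143, p(34)=12310, p(35)=14883, p(36)=17977, p(37)=21637, p(38)=26015, p(39)=31185, p(40)=37338, p(41)=44583, p(42)=53174, p(43)=63261, p(44)=75175, p(45)=89134, p(46)=105558, p(47)=124754, p(48)=147273, p(49)=173525, p(50)=204226, p(51)=239943, p(52)=281589, p(53)=329931, p(54)=386155, p(55)=451276, p(56)=526823, p(57)=614154, p(58)=715220, p(59)=831820, p(60)=966467, p(61)=1121505, p(62)=1300156, p(63)=1505499, p(64)=1741630, p(65)=2012558, p(66)=2323520, p(67)=2679689, p(68)=3087735, p(69)=3554345, p(70)=4087968, p(71)=4697205, p(72)=5392783, p(73)=6185689, p(74)=7089500, p(75)=8118264, p(76)=9289091, p(77)=10619863, p(78)=12132164, p(79)=13848650, p(80)=15796476, p(81)=18004327, p(82)=20506255, p(83)=23338469, p(84)=26543660, p(85)=30167357, p(86)=34262962, p(87)=38887673, p(88)=44108109, p(89)=49995925, p(90)=56634173, p(91)=64112359, p(92)=72533807, p(93)=82010177, p(94)=92669720, p(95)=104651419, p(96)=118114304, p(97)=133230930, p(98)=150198136, p(99)=169229875, p(100)=190569292, p(101)=214481126, p(102)=241265379, p(103)=271248950, p(104)=304801365, p(105)=342325709, p(106)=384276336, p(107)=431149389, p(108)=483502844, p(109)=541946240, p(110)=607163746, p(111)=679903203, p(112)=761002156, p(113)=851376628, p(114)=952050665, p(115)=1064144451, p(116)=1188908248, p(117)=1327710076, p(118)=1482074143, p(119)=1653668665, p(120)=1844349560, p(121)=2056148051, p(122)=2291320912, p(123)=2552338241, p(124)=2841940500, p(125)=3163127352, p(126)=3519222692, p(127)=3913864295, p(128)=4351078600, p(129)=4835271870, p(130)=5371315400, p(131)=5964539504, p(132)=6620830889, p(133)=7346629512, p(134)=8149040695, p(135)=9035836076, p(136)=10015581680, p(137)=11097645016, p(138)=12292341831, p(139)=13610949895, p(140)=15065878135, p(141)=16670689208, p(142)=18440293320, p(143)=20390982757, p(144)=22540654445, p(145)=24908858009, p(146)=27517052599, p(147)=30388671978, p(148)=33549419497, p(149)=37027355200, p(150)=40853235313, p(151)=45060624582, p(152)=49686288421, p(153)=54770336324, p(154)=60356673280, p(155)=66493182097, p(156)=73232243759, p(157)=80630964769, p(158)=88751778802, p(159)=97662728555, p(160)=107438159466, p(161)=118159068427, p(162)=129913904637, p(163)=142798995930, p(164)=156919475295, p(165)=172389800255, p(166)=189334822579, p(167)=207890420102, p(168)=228204732751, p(169)=250438925115, p(170)=274768617130, p(171)=301384802048, p(172)=330495499613, p(173)=362326859895, p(174)=397125074750, p(175)=435157697830, p(176)=476715857290, p(177)=522115831195, p(178)=571701605655, p(179)=625846753120, p(180)=684957390936, p(181)=749474411781, p(182)=819876908323, p(183)=896684817527, p(184)=980462880430, p(185)=1071823774337, p(186)=1171432692373, p(187)=1280011042268, p(188)=1398341745571, p(189)=1527273599625, p(190)=1667727404093, p(191)=1820701100652, p(192)=1987276856363.
Final step: p(193) = p(192) + p(191) - p(188) - p(186) + p(181) + p(178) - p(171) - p(167) + p(158) + p(153) - p(142) - p(136) + p(123) + p(116) - p(101) - p(93) + p(76) + p(67) - p(48) - p(38) + p(17) + p(6)
= 1987276856363 + 1820701100652 - 1398341745571 - 1171432692373 + 749474411781 + 571701605655 - 301384802048 - 207890420102 + 88751778802 + 54770336324 - 18440293320 - 10015581680 + 2552338241 + 1188908248 - 214481126 - 82010177 + 9289091 + 2679689 - 147273 - 26015 + 297 + 11
= 2168627105469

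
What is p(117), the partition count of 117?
1327710076

p(n) counts ways to write n as a sum of positive integers (order ignored).
Euler's pentagonal recurrence: p(k) = p(k-1) + p(k-2) - p(k-5) - p(k-7) + p(k-12) + p(k-15) - ... (offsets j(3j∓1)/2, signs ++--, p(0)=1, p(<0)=0).
DP table for k = 0..116: p(0)=1, p(1)=1, p(2)=2, p(3)=3, p(4)=5, p(5)=7, p(6)=11, p(7)=15, p(8)=22, p(9)=30, p(10)=42, p(11)=56, p(12)=77, p(13)=101, p(14)=135, p(15)=176, p(16)=231, p(17)=297, p(18)=385, p(19)=490, p(20)=627, p(21)=792, p(22)=1002, p(23)=1255, p(24)=1575, p(25)=1958, p(26)=2436, p(27)=3010, p(28)=3718, p(29)=4565, p(30)=5604, p(31)=6842, p(32)=8349, p(33)=10143, p(34)=12310, p(35)=14883, p(36)=17977, p(37)=21637, p(38)=26015, p(39)=31185, p(40)=37338, p(41)=44583, p(42)=53174, p(43)=63261, p(44)=75175, p(45)=89134, p(46)=105558, p(47)=124754, p(48)=147273, p(49)=173525, p(50)=204226, p(51)=239943, p(52)=281589, p(53)=329931, p(54)=386155, p(55)=451276, p(56)=526823, p(57)=614154, p(58)=715220, p(59)=831820, p(60)=966467, p(61)=1121505, p(62)=1300156, p(63)=1505499, p(64)=1741630, p(65)=2012558, p(66)=2323520, p(67)=2679689, p(68)=3087735, p(69)=3554345, p(70)=4087968, p(71)=4697205, p(72)=5392783, p(73)=6185689, p(74)=7089500, p(75)=8118264, p(76)=9289091, p(77)=10619863, p(78)=12132164, p(79)=13848650, p(80)=15796476, p(81)=18004327, p(82)=20506255, p(83)=23338469, p(84)=26543660, p(85)=30167357, p(86)=34262962, p(87)=38887673, p(88)=44108109, p(89)=49995925, p(90)=56634173, p(91)=64112359, p(92)=72533807, p(93)=82010177, p(94)=92669720, p(95)=104651419, p(96)=118114304, p(97)=133230930, p(98)=150198136, p(99)=169229875, p(100)=190569292, p(101)=214481126, p(102)=241265379, p(103)=271248950, p(104)=304801365, p(105)=342325709, p(106)=384276336, p(107)=431149389, p(108)=483502844, p(109)=541946240, p(110)=607163746, p(111)=679903203, p(112)=761002156, p(113)=851376628, p(114)=952050665, p(115)=1064144451, p(116)=1188908248.
Final step: p(117) = p(116) + p(115) - p(112) - p(110) + p(105) + p(102) - p(95) - p(91) + p(82) + p(77) - p(66) - p(60) + p(47) + p(40) - p(25) - p(17) + p(0)
= 1188908248 + 1064144451 - 761002156 - 607163746 + 342325709 + 241265379 - 104651419 - 64112359 + 20506255 + 10619863 - 2323520 - 966467 + 124754 + 37338 - 1958 - 297 + 1
= 1327710076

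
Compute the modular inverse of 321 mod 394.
367

gcd(321, 394) = 1, so the inverse exists.
Extended Euclidean algorithm on (394, 321):
394 = 1 × 321 + 73  ⟹  73 = (1)·394 + (-1)·321
321 = 4 × 73 + 29  ⟹  29 = (-4)·394 + (5)·321
73 = 2 × 29 + 15  ⟹  15 = (9)·394 + (-11)·321
29 = 1 × 15 + 14  ⟹  14 = (-13)·394 + (16)·321
15 = 1 × 14 + 1  ⟹  1 = (22)·394 + (-27)·321
So (-27)·321 ≡ 1 (mod 394), i.e. 321^(-1) ≡ -27 ≡ 367 (mod 394).
Check: 321 × 367 = 117807 ≡ 1 (mod 394)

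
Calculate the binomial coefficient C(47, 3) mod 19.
8

Using Lucas' theorem:
Write n=47 and k=3 in base 19:
n in base 19: [2, 9]
k in base 19: [0, 3]
C(47,3) mod 19 = ∏ C(n_i, k_i) mod 19
Digit binomials (mod 19): C(2,0) = 1; C(9,3) = 84 ≡ 8
Product: 1 × 8 = 8 ≡ 8 (mod 19)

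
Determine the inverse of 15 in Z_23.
20

gcd(15, 23) = 1, so the inverse exists.
Extended Euclidean algorithm on (23, 15):
23 = 1 × 15 + 8  ⟹  8 = (1)·23 + (-1)·15
15 = 1 × 8 + 7  ⟹  7 = (-1)·23 + (2)·15
8 = 1 × 7 + 1  ⟹  1 = (2)·23 + (-3)·15
So (-3)·15 ≡ 1 (mod 23), i.e. 15^(-1) ≡ -3 ≡ 20 (mod 23).
Check: 15 × 20 = 300 ≡ 1 (mod 23)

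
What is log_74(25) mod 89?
28

Baby-step giant-step with step n = ⌈√89⌉ = 10.
Baby steps 74^j mod 89 (j:value) for j=0..9: 0:1, 1:74, 2:47, 3:7, 4:73, 5:62, 6:49, 7:66, 8:78, 9:76.
Giant-step multiplier: 74^(-10) ≡ 74^(88-10) = 74^78 ≡ 21 (mod 89).
Giant steps γ_i = 25·21^i mod 89: γ_0=25, γ_1=80, γ_2=78 (in table at j=8).
x = i·n + j = 2·10 + 8 = 28.
Check: 74^28 ≡ 25 (mod 89).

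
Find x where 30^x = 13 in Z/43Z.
22

Baby-step giant-step with step n = ⌈√43⌉ = 7.
Baby steps 30^j mod 43 (j:value) for j=0..6: 0:1, 1:30, 2:40, 3:39, 4:9, 5:12, 6:16.
Giant-step multiplier: 30^(-7) ≡ 30^(42-7) = 30^35 ≡ 37 (mod 43).
Giant steps γ_i = 13·37^i mod 43: γ_0=13, γ_1=8, γ_2=38, γ_3=30 (in table at j=1).
x = i·n + j = 3·7 + 1 = 22.
Check: 30^22 ≡ 13 (mod 43).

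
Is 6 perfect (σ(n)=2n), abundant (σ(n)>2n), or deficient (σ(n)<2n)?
perfect

Proper divisors of 6: sum = 1 + 2 + 3 = 6
Since 6 = 6, 6 is perfect.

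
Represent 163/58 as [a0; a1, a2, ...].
[2; 1, 4, 3, 1, 2]

Euclidean algorithm steps:
163 = 2 × 58 + 47
58 = 1 × 47 + 11
47 = 4 × 11 + 3
11 = 3 × 3 + 2
3 = 1 × 2 + 1
2 = 2 × 1 + 0
Continued fraction: [2; 1, 4, 3, 1, 2]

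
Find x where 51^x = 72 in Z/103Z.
30

Baby-step giant-step with step n = ⌈√103⌉ = 11.
Baby steps 51^j mod 103 (j:value) for j=0..10: 0:1, 1:51, 2:26, 3:90, 4:58, 5:74, 6:66, 7:70, 8:68, 9:69, 10:17.
Giant-step multiplier: 51^(-11) ≡ 51^(102-11) = 51^91 ≡ 12 (mod 103).
Giant steps γ_i = 72·12^i mod 103: γ_0=72, γ_1=40, γ_2=68 (in table at j=8).
x = i·n + j = 2·11 + 8 = 30.
Check: 51^30 ≡ 72 (mod 103).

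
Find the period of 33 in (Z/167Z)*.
83

167 is prime, so ord(33) divides φ(167) = 166.
Divisors of 166: 1, 2, 83, 166.
Repeated squaring: 33^1 ≡ 33, 33^2 ≡ 87, 33^4 ≡ 54, 33^8 ≡ 77, 33^16 ≡ 84, 33^32 ≡ 42, 33^64 ≡ 94, 33^128 ≡ 152 (mod 167).
Test 33^d mod 167 for each divisor d in increasing order:
33^1 ≡ 33
33^2 ≡ 87
33^83 = 33^64·33^16·33^2·33^1 ≡ 1  ← first divisor giving 1
The order is 83.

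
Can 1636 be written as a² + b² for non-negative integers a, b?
6² + 40² (a=6, b=40)

Factorization: 1636 = 2^2 × 409
By Fermat: n is sum of two squares iff every prime p ≡ 3 (mod 4) appears to even power.
All primes ≡ 3 (mod 4) appear to even power.
Search a = 0, 1, 2, … for 1636 - a² a perfect square: first hit at a = 6: 1636 - 36 = 1600 = 40².
1636 = 6² + 40² = 36 + 1600 ✓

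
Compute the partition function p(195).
2580840212973

p(n) counts ways to write n as a sum of positive integers (order ignored).
Euler's pentagonal recurrence: p(k) = p(k-1) + p(k-2) - p(k-5) - p(k-7) + p(k-12) + p(k-15) - ... (offsets j(3j∓1)/2, signs ++--, p(0)=1, p(<0)=0).
DP table for k = 0..194: p(0)=1, p(1)=1, p(2)=2, p(3)=3, p(4)=5, p(5)=7, p(6)=11, p(7)=15, p(8)=22, p(9)=30, p(10)=42, p(11)=56, p(12)=77, p(13)=101, p(14)=135, p(15)=176, p(16)=231, p(17)=297, p(18)=385, p(19)=490, p(20)=627, p(21)=792, p(22)=1002, p(23)=1255, p(24)=1575, p(25)=1958, p(26)=2436, p(27)=3010, p(28)=3718, p(29)=4565, p(30)=5604, p(31)=6842, p(32)=8349, p(33)=10143, p(34)=12310, p(35)=14883, p(36)=17977, p(37)=21637, p(38)=26015, p(39)=31185, p(40)=37338, p(41)=44583, p(42)=53174, p(43)=63261, p(44)=75175, p(45)=89134, p(46)=105558, p(47)=124754, p(48)=147273, p(49)=173525, p(50)=204226, p(51)=239943, p(52)=281589, p(53)=329931, p(54)=386155, p(55)=451276, p(56)=526823, p(57)=614154, p(58)=715220, p(59)=831820, p(60)=966467, p(61)=1121505, p(62)=1300156, p(63)=1505499, p(64)=1741630, p(65)=2012558, p(66)=2323520, p(67)=2679689, p(68)=3087735, p(69)=3554345, p(70)=4087968, p(71)=4697205, p(72)=5392783, p(73)=6185689, p(74)=7089500, p(75)=8118264, p(76)=9289091, p(77)=10619863, p(78)=12132164, p(79)=13848650, p(80)=15796476, p(81)=18004327, p(82)=20506255, p(83)=23338469, p(84)=26543660, p(85)=30167357, p(86)=34262962, p(87)=38887673, p(88)=44108109, p(89)=49995925, p(90)=56634173, p(91)=64112359, p(92)=72533807, p(93)=82010177, p(94)=92669720, p(95)=104651419, p(96)=118114304, p(97)=133230930, p(98)=150198136, p(99)=169229875, p(100)=190569292, p(101)=214481126, p(102)=241265379, p(103)=271248950, p(104)=304801365, p(105)=342325709, p(106)=384276336, p(107)=431149389, p(108)=483502844, p(109)=541946240, p(110)=607163746, p(111)=679903203, p(112)=761002156, p(113)=851376628, p(114)=952050665, p(115)=1064144451, p(116)=1188908248, p(117)=1327710076, p(118)=1482074143, p(119)=1653668665, p(120)=1844349560, p(121)=2056148051, p(122)=2291320912, p(123)=2552338241, p(124)=2841940500, p(125)=3163127352, p(126)=3519222692, p(127)=3913864295, p(128)=4351078600, p(129)=4835271870, p(130)=5371315400, p(131)=5964539504, p(132)=6620830889, p(133)=7346629512, p(134)=8149040695, p(135)=9035836076, p(136)=10015581680, p(137)=11097645016, p(138)=12292341831, p(139)=13610949895, p(140)=15065878135, p(141)=16670689208, p(142)=18440293320, p(143)=20390982757, p(144)=22540654445, p(145)=24908858009, p(146)=27517052599, p(147)=30388671978, p(148)=33549419497, p(149)=37027355200, p(150)=40853235313, p(151)=45060624582, p(152)=49686288421, p(153)=54770336324, p(154)=60356673280, p(155)=66493182097, p(156)=73232243759, p(157)=80630964769, p(158)=88751778802, p(159)=97662728555, p(160)=107438159466, p(161)=118159068427, p(162)=129913904637, p(163)=142798995930, p(164)=156919475295, p(165)=172389800255, p(166)=189334822579, p(167)=207890420102, p(168)=228204732751, p(169)=250438925115, p(170)=274768617130, p(171)=301384802048, p(172)=330495499613, p(173)=362326859895, p(174)=397125074750, p(175)=435157697830, p(176)=476715857290, p(177)=522115831195, p(178)=571701605655, p(179)=625846753120, p(180)=684957390936, p(181)=749474411781, p(182)=819876908323, p(183)=896684817527, p(184)=980462880430, p(185)=1071823774337, p(186)=1171432692373, p(187)=1280011042268, p(188)=1398341745571, p(189)=1527273599625, p(190)=1667727404093, p(191)=1820701100652, p(192)=1987276856363, p(193)=2168627105469, p(194)=2366022741845.
Final step: p(195) = p(194) + p(193) - p(190) - p(188) + p(183) + p(180) - p(173) - p(169) + p(160) + p(155) - p(144) - p(138) + p(125) + p(118) - p(103) - p(95) + p(78) + p(69) - p(50) - p(40) + p(19) + p(8)
= 2366022741845 + 2168627105469 - 1667727404093 - 1398341745571 + 896684817527 + 684957390936 - 362326859895 - 250438925115 + 107438159466 + 66493182097 - 22540654445 - 12292341831 + 3163127352 + 1482074143 - 271248950 - 104651419 + 12132164 + 3554345 - 204226 - 37338 + 490 + 22
= 2580840212973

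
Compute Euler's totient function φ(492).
160

492 = 2^2 × 3 × 41
φ(n) = n × ∏(1 - 1/p) for each prime p dividing n
φ(492) = 492 × (1 - 1/2) × (1 - 1/3) × (1 - 1/41) = 160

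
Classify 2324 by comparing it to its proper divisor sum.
abundant

Proper divisors of 2324: sum = 1 + 2 + 4 + 7 + 14 + 28 + 83 + 166 + 332 + 581 + 1162 = 2380
Since 2380 > 2324, 2324 is abundant.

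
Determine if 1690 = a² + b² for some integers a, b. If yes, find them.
3² + 41² (a=3, b=41)

Factorization: 1690 = 2 × 5 × 13^2
By Fermat: n is sum of two squares iff every prime p ≡ 3 (mod 4) appears to even power.
All primes ≡ 3 (mod 4) appear to even power.
Search a = 0, 1, 2, … for 1690 - a² a perfect square: first hit at a = 3: 1690 - 9 = 1681 = 41².
1690 = 3² + 41² = 9 + 1681 ✓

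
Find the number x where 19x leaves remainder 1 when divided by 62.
49

gcd(19, 62) = 1, so the inverse exists.
Extended Euclidean algorithm on (62, 19):
62 = 3 × 19 + 5  ⟹  5 = (1)·62 + (-3)·19
19 = 3 × 5 + 4  ⟹  4 = (-3)·62 + (10)·19
5 = 1 × 4 + 1  ⟹  1 = (4)·62 + (-13)·19
So (-13)·19 ≡ 1 (mod 62), i.e. 19^(-1) ≡ -13 ≡ 49 (mod 62).
Check: 19 × 49 = 931 ≡ 1 (mod 62)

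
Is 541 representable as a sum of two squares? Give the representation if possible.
10² + 21² (a=10, b=21)

Factorization: 541 = 541
By Fermat: n is sum of two squares iff every prime p ≡ 3 (mod 4) appears to even power.
All primes ≡ 3 (mod 4) appear to even power.
Search a = 0, 1, 2, … for 541 - a² a perfect square: first hit at a = 10: 541 - 100 = 441 = 21².
541 = 10² + 21² = 100 + 441 ✓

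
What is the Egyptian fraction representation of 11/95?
1/9 + 1/214 + 1/182970

Greedy algorithm:
11/95: ceiling(95/11) = 9, use 1/9
4/855: ceiling(855/4) = 214, use 1/214
1/182970: ceiling(182970/1) = 182970, use 1/182970
Result: 11/95 = 1/9 + 1/214 + 1/182970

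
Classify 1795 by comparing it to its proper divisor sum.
deficient

Proper divisors of 1795: sum = 1 + 5 + 359 = 365
Since 365 < 1795, 1795 is deficient.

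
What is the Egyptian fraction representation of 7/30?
1/5 + 1/30

Greedy algorithm:
7/30: ceiling(30/7) = 5, use 1/5
1/30: ceiling(30/1) = 30, use 1/30
Result: 7/30 = 1/5 + 1/30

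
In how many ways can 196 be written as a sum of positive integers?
2814570987591

p(n) counts ways to write n as a sum of positive integers (order ignored).
Euler's pentagonal recurrence: p(k) = p(k-1) + p(k-2) - p(k-5) - p(k-7) + p(k-12) + p(k-15) - ... (offsets j(3j∓1)/2, signs ++--, p(0)=1, p(<0)=0).
DP table for k = 0..195: p(0)=1, p(1)=1, p(2)=2, p(3)=3, p(4)=5, p(5)=7, p(6)=11, p(7)=15, p(8)=22, p(9)=30, p(10)=42, p(11)=56, p(12)=77, p(13)=101, p(14)=135, p(15)=176, p(16)=231, p(17)=297, p(18)=385, p(19)=490, p(20)=627, p(21)=792, p(22)=1002, p(23)=1255, p(24)=1575, p(25)=1958, p(26)=2436, p(27)=3010, p(28)=3718, p(29)=4565, p(30)=5604, p(31)=6842, p(32)=8349, p(33)=10143, p(34)=12310, p(35)=14883, p(36)=17977, p(37)=21637, p(38)=26015, p(39)=31185, p(40)=37338, p(41)=44583, p(42)=53174, p(43)=63261, p(44)=75175, p(45)=89134, p(46)=105558, p(47)=124754, p(48)=147273, p(49)=173525, p(50)=204226, p(51)=239943, p(52)=281589, p(53)=329931, p(54)=386155, p(55)=451276, p(56)=526823, p(57)=614154, p(58)=715220, p(59)=831820, p(60)=966467, p(61)=1121505, p(62)=1300156, p(63)=1505499, p(64)=1741630, p(65)=2012558, p(66)=2323520, p(67)=2679689, p(68)=3087735, p(69)=3554345, p(70)=4087968, p(71)=4697205, p(72)=5392783, p(73)=6185689, p(74)=7089500, p(75)=8118264, p(76)=9289091, p(77)=10619863, p(78)=12132164, p(79)=13848650, p(80)=15796476, p(81)=18004327, p(82)=20506255, p(83)=23338469, p(84)=26543660, p(85)=30167357, p(86)=34262962, p(87)=38887673, p(88)=44108109, p(89)=49995925, p(90)=56634173, p(91)=64112359, p(92)=72533807, p(93)=82010177, p(94)=92669720, p(95)=104651419, p(96)=118114304, p(97)=133230930, p(98)=150198136, p(99)=169229875, p(100)=190569292, p(101)=214481126, p(102)=241265379, p(103)=271248950, p(104)=304801365, p(105)=342325709, p(106)=384276336, p(107)=431149389, p(108)=483502844, p(109)=541946240, p(110)=607163746, p(111)=679903203, p(112)=761002156, p(113)=851376628, p(114)=952050665, p(115)=1064144451, p(116)=1188908248, p(117)=1327710076, p(118)=1482074143, p(119)=1653668665, p(120)=1844349560, p(121)=2056148051, p(122)=2291320912, p(123)=2552338241, p(124)=2841940500, p(125)=3163127352, p(126)=3519222692, p(127)=3913864295, p(128)=4351078600, p(129)=4835271870, p(130)=5371315400, p(131)=5964539504, p(132)=6620830889, p(133)=7346629512, p(134)=8149040695, p(135)=9035836076, p(136)=10015581680, p(137)=11097645016, p(138)=12292341831, p(139)=13610949895, p(140)=15065878135, p(141)=16670689208, p(142)=18440293320, p(143)=20390982757, p(144)=22540654445, p(145)=24908858009, p(146)=27517052599, p(147)=30388671978, p(148)=33549419497, p(149)=37027355200, p(150)=40853235313, p(151)=45060624582, p(152)=49686288421, p(153)=54770336324, p(154)=60356673280, p(155)=66493182097, p(156)=73232243759, p(157)=80630964769, p(158)=88751778802, p(159)=97662728555, p(160)=107438159466, p(161)=118159068427, p(162)=129913904637, p(163)=142798995930, p(164)=156919475295, p(165)=172389800255, p(166)=189334822579, p(167)=207890420102, p(168)=228204732751, p(169)=250438925115, p(170)=274768617130, p(171)=301384802048, p(172)=330495499613, p(173)=362326859895, p(174)=397125074750, p(175)=435157697830, p(176)=476715857290, p(177)=522115831195, p(178)=571701605655, p(179)=625846753120, p(180)=684957390936, p(181)=749474411781, p(182)=819876908323, p(183)=896684817527, p(184)=980462880430, p(185)=1071823774337, p(186)=1171432692373, p(187)=1280011042268, p(188)=1398341745571, p(189)=1527273599625, p(190)=1667727404093, p(191)=1820701100652, p(192)=1987276856363, p(193)=2168627105469, p(194)=2366022741845, p(195)=2580840212973.
Final step: p(196) = p(195) + p(194) - p(191) - p(189) + p(184) + p(181) - p(174) - p(170) + p(161) + p(156) - p(145) - p(139) + p(126) + p(119) - p(104) - p(96) + p(79) + p(70) - p(51) - p(41) + p(20) + p(9)
= 2580840212973 + 2366022741845 - 1820701100652 - 1527273599625 + 980462880430 + 749474411781 - 397125074750 - 274768617130 + 118159068427 + 73232243759 - 24908858009 - 13610949895 + 3519222692 + 1653668665 - 304801365 - 118114304 + 13848650 + 4087968 - 239943 - 44583 + 627 + 30
= 2814570987591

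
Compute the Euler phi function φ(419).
418

419 = 419
φ(n) = n × ∏(1 - 1/p) for each prime p dividing n
φ(419) = 419 × (1 - 1/419) = 418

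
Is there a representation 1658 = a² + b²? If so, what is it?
17² + 37² (a=17, b=37)

Factorization: 1658 = 2 × 829
By Fermat: n is sum of two squares iff every prime p ≡ 3 (mod 4) appears to even power.
All primes ≡ 3 (mod 4) appear to even power.
Search a = 0, 1, 2, … for 1658 - a² a perfect square: first hit at a = 17: 1658 - 289 = 1369 = 37².
1658 = 17² + 37² = 289 + 1369 ✓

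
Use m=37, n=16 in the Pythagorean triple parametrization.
(1113, 1184, 1625)

Euclid's formula: a = m² - n², b = 2mn, c = m² + n²
m = 37, n = 16
a = 37² - 16² = 1369 - 256 = 1113
b = 2 × 37 × 16 = 1184
c = 37² + 16² = 1369 + 256 = 1625
Verification: 1113² + 1184² = 1238769 + 1401856 = 2640625 = 1625² ✓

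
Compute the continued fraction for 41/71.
[0; 1, 1, 2, 1, 2, 1, 2]

Euclidean algorithm steps:
41 = 0 × 71 + 41
71 = 1 × 41 + 30
41 = 1 × 30 + 11
30 = 2 × 11 + 8
11 = 1 × 8 + 3
8 = 2 × 3 + 2
3 = 1 × 2 + 1
2 = 2 × 1 + 0
Continued fraction: [0; 1, 1, 2, 1, 2, 1, 2]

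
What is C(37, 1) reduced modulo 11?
4

Using Lucas' theorem:
Write n=37 and k=1 in base 11:
n in base 11: [3, 4]
k in base 11: [0, 1]
C(37,1) mod 11 = ∏ C(n_i, k_i) mod 11
Digit binomials (mod 11): C(3,0) = 1; C(4,1) = 4
Product: 1 × 4 = 4 ≡ 4 (mod 11)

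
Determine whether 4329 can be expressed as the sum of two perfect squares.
27² + 60² (a=27, b=60)

Factorization: 4329 = 3^2 × 13 × 37
By Fermat: n is sum of two squares iff every prime p ≡ 3 (mod 4) appears to even power.
All primes ≡ 3 (mod 4) appear to even power.
Search a = 0, 1, 2, … for 4329 - a² a perfect square: first hit at a = 27: 4329 - 729 = 3600 = 60².
4329 = 27² + 60² = 729 + 3600 ✓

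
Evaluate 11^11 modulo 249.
113

Repeated squaring. Binary of 11 = 1011.
11^1 ≡ 11 (mod 249); 11^2 ≡ 121 (mod 249); 11^4 ≡ 199 (mod 249); 11^8 ≡ 10 (mod 249)
11^11 = 11^1 × 11^2 × 11^8 ≡ 113 (mod 249)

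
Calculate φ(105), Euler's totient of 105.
48

105 = 3 × 5 × 7
φ(n) = n × ∏(1 - 1/p) for each prime p dividing n
φ(105) = 105 × (1 - 1/3) × (1 - 1/5) × (1 - 1/7) = 48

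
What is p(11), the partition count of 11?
56

p(n) counts ways to write n as a sum of positive integers (order ignored).
Euler's pentagonal recurrence: p(k) = p(k-1) + p(k-2) - p(k-5) - p(k-7) + p(k-12) + p(k-15) - ... (offsets j(3j∓1)/2, signs ++--, p(0)=1, p(<0)=0).
DP table for k = 0..10: p(0)=1, p(1)=1, p(2)=2, p(3)=3, p(4)=5, p(5)=7, p(6)=11, p(7)=15, p(8)=22, p(9)=30, p(10)=42.
Final step: p(11) = p(10) + p(9) - p(6) - p(4)
= 42 + 30 - 11 - 5
= 56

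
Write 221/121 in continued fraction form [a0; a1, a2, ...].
[1; 1, 4, 1, 3, 5]

Euclidean algorithm steps:
221 = 1 × 121 + 100
121 = 1 × 100 + 21
100 = 4 × 21 + 16
21 = 1 × 16 + 5
16 = 3 × 5 + 1
5 = 5 × 1 + 0
Continued fraction: [1; 1, 4, 1, 3, 5]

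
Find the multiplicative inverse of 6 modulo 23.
4

gcd(6, 23) = 1, so the inverse exists.
Extended Euclidean algorithm on (23, 6):
23 = 3 × 6 + 5  ⟹  5 = (1)·23 + (-3)·6
6 = 1 × 5 + 1  ⟹  1 = (-1)·23 + (4)·6
So (4)·6 ≡ 1 (mod 23), i.e. 6^(-1) ≡ 4 (mod 23).
Check: 6 × 4 = 24 ≡ 1 (mod 23)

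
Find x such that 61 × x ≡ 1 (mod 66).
13

gcd(61, 66) = 1, so the inverse exists.
Extended Euclidean algorithm on (66, 61):
66 = 1 × 61 + 5  ⟹  5 = (1)·66 + (-1)·61
61 = 12 × 5 + 1  ⟹  1 = (-12)·66 + (13)·61
So (13)·61 ≡ 1 (mod 66), i.e. 61^(-1) ≡ 13 (mod 66).
Check: 61 × 13 = 793 ≡ 1 (mod 66)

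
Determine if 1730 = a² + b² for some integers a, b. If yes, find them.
7² + 41² (a=7, b=41)

Factorization: 1730 = 2 × 5 × 173
By Fermat: n is sum of two squares iff every prime p ≡ 3 (mod 4) appears to even power.
All primes ≡ 3 (mod 4) appear to even power.
Search a = 0, 1, 2, … for 1730 - a² a perfect square: first hit at a = 7: 1730 - 49 = 1681 = 41².
1730 = 7² + 41² = 49 + 1681 ✓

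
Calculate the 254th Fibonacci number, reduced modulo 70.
27

Matrix identity: Q^n = [[F_(n+1), F_n], [F_n, F_(n-1)]] with Q = [[1,1],[1,0]].
n = 254 = 11111110₂. Square-and-multiply, entries mod 70:
Q^1 = [[1,1],[1,0]]
Q^3 = (Q^1)²·Q = [[3,2],[2,1]]
Q^7 = (Q^3)²·Q = [[21,13],[13,8]]
Q^15 = (Q^7)²·Q = [[7,50],[50,27]]
Q^31 = (Q^15)²·Q = [[49,29],[29,20]]
Q^63 = (Q^31)²·Q = [[63,22],[22,41]]
Q^127 = (Q^63)²·Q = [[21,43],[43,48]]
Q^254 = (Q^127)² = [[50,27],[27,23]]
F_254 mod 70 = Q^254[0][1] = 27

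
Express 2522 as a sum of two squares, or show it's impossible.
11² + 49² (a=11, b=49)

Factorization: 2522 = 2 × 13 × 97
By Fermat: n is sum of two squares iff every prime p ≡ 3 (mod 4) appears to even power.
All primes ≡ 3 (mod 4) appear to even power.
Search a = 0, 1, 2, … for 2522 - a² a perfect square: first hit at a = 11: 2522 - 121 = 2401 = 49².
2522 = 11² + 49² = 121 + 2401 ✓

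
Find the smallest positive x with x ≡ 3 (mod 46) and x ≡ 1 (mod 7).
141

Using Chinese Remainder Theorem:
M = 46 × 7 = 322
M1 = 7, M2 = 46
y1 = 7^(-1) mod 46 = 33
y2 = 46^(-1) mod 7 = 2
x = (3×7×33 + 1×46×2) mod 322 = 141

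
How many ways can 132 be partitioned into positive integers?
6620830889

p(n) counts ways to write n as a sum of positive integers (order ignored).
Euler's pentagonal recurrence: p(k) = p(k-1) + p(k-2) - p(k-5) - p(k-7) + p(k-12) + p(k-15) - ... (offsets j(3j∓1)/2, signs ++--, p(0)=1, p(<0)=0).
DP table for k = 0..131: p(0)=1, p(1)=1, p(2)=2, p(3)=3, p(4)=5, p(5)=7, p(6)=11, p(7)=15, p(8)=22, p(9)=30, p(10)=42, p(11)=56, p(12)=77, p(13)=101, p(14)=135, p(15)=176, p(16)=231, p(17)=297, p(18)=385, p(19)=490, p(20)=627, p(21)=792, p(22)=1002, p(23)=1255, p(24)=1575, p(25)=1958, p(26)=2436, p(27)=3010, p(28)=3718, p(29)=4565, p(30)=5604, p(31)=6842, p(32)=8349, p(33)=10143, p(34)=12310, p(35)=14883, p(36)=17977, p(37)=21637, p(38)=26015, p(39)=31185, p(40)=37338, p(41)=44583, p(42)=53174, p(43)=63261, p(44)=75175, p(45)=89134, p(46)=105558, p(47)=124754, p(48)=147273, p(49)=173525, p(50)=204226, p(51)=239943, p(52)=281589, p(53)=329931, p(54)=386155, p(55)=451276, p(56)=526823, p(57)=614154, p(58)=715220, p(59)=831820, p(60)=966467, p(61)=1121505, p(62)=1300156, p(63)=1505499, p(64)=1741630, p(65)=2012558, p(66)=2323520, p(67)=2679689, p(68)=3087735, p(69)=3554345, p(70)=4087968, p(71)=4697205, p(72)=5392783, p(73)=6185689, p(74)=7089500, p(75)=8118264, p(76)=9289091, p(77)=10619863, p(78)=12132164, p(79)=13848650, p(80)=15796476, p(81)=18004327, p(82)=20506255, p(83)=23338469, p(84)=26543660, p(85)=30167357, p(86)=34262962, p(87)=38887673, p(88)=44108109, p(89)=49995925, p(90)=56634173, p(91)=64112359, p(92)=72533807, p(93)=82010177, p(94)=92669720, p(95)=104651419, p(96)=118114304, p(97)=133230930, p(98)=150198136, p(99)=169229875, p(100)=190569292, p(101)=214481126, p(102)=241265379, p(103)=271248950, p(104)=304801365, p(105)=342325709, p(106)=384276336, p(107)=431149389, p(108)=483502844, p(109)=541946240, p(110)=607163746, p(111)=679903203, p(112)=761002156, p(113)=851376628, p(114)=952050665, p(115)=1064144451, p(116)=1188908248, p(117)=1327710076, p(118)=1482074143, p(119)=1653668665, p(120)=1844349560, p(121)=2056148051, p(122)=2291320912, p(123)=2552338241, p(124)=2841940500, p(125)=3163127352, p(126)=3519222692, p(127)=3913864295, p(128)=4351078600, p(129)=4835271870, p(130)=5371315400, p(131)=5964539504.
Final step: p(132) = p(131) + p(130) - p(127) - p(125) + p(120) + p(117) - p(110) - p(106) + p(97) + p(92) - p(81) - p(75) + p(62) + p(55) - p(40) - p(32) + p(15) + p(6)
= 5964539504 + 5371315400 - 3913864295 - 3163127352 + 1844349560 + 1327710076 - 607163746 - 384276336 + 133230930 + 72533807 - 18004327 - 8118264 + 1300156 + 451276 - 37338 - 8349 + 176 + 11
= 6620830889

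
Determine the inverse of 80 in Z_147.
68

gcd(80, 147) = 1, so the inverse exists.
Extended Euclidean algorithm on (147, 80):
147 = 1 × 80 + 67  ⟹  67 = (1)·147 + (-1)·80
80 = 1 × 67 + 13  ⟹  13 = (-1)·147 + (2)·80
67 = 5 × 13 + 2  ⟹  2 = (6)·147 + (-11)·80
13 = 6 × 2 + 1  ⟹  1 = (-37)·147 + (68)·80
So (68)·80 ≡ 1 (mod 147), i.e. 80^(-1) ≡ 68 (mod 147).
Check: 80 × 68 = 5440 ≡ 1 (mod 147)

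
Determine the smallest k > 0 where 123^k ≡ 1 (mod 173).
172

173 is prime, so ord(123) divides φ(173) = 172.
Divisors of 172: 1, 2, 4, 43, 86, 172.
Repeated squaring: 123^1 ≡ 123, 123^2 ≡ 78, 123^4 ≡ 29, 123^8 ≡ 149, 123^16 ≡ 57, 123^32 ≡ 135, 123^64 ≡ 60, 123^128 ≡ 140 (mod 173).
Test 123^d mod 173 for each divisor d in increasing order:
123^1 ≡ 123
123^2 ≡ 78
123^4 ≡ 29
123^43 = 123^32·123^8·123^2·123^1 ≡ 80
123^86 = 123^64·123^16·123^4·123^2 ≡ 172
123^172 = 123^128·123^32·123^8·123^4 ≡ 1  ← first divisor giving 1
The order is 172.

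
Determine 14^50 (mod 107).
76

Repeated squaring. Binary of 50 = 110010.
14^1 ≡ 14 (mod 107); 14^2 ≡ 89 (mod 107); 14^4 ≡ 3 (mod 107); 14^8 ≡ 9 (mod 107); 14^16 ≡ 81 (mod 107); 14^32 ≡ 34 (mod 107)
14^50 = 14^2 × 14^16 × 14^32 ≡ 76 (mod 107)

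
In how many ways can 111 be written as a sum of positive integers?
679903203

p(n) counts ways to write n as a sum of positive integers (order ignored).
Euler's pentagonal recurrence: p(k) = p(k-1) + p(k-2) - p(k-5) - p(k-7) + p(k-12) + p(k-15) - ... (offsets j(3j∓1)/2, signs ++--, p(0)=1, p(<0)=0).
DP table for k = 0..110: p(0)=1, p(1)=1, p(2)=2, p(3)=3, p(4)=5, p(5)=7, p(6)=11, p(7)=15, p(8)=22, p(9)=30, p(10)=42, p(11)=56, p(12)=77, p(13)=101, p(14)=135, p(15)=176, p(16)=231, p(17)=297, p(18)=385, p(19)=490, p(20)=627, p(21)=792, p(22)=1002, p(23)=1255, p(24)=1575, p(25)=1958, p(26)=2436, p(27)=3010, p(28)=3718, p(29)=4565, p(30)=5604, p(31)=6842, p(32)=8349, p(33)=10143, p(34)=12310, p(35)=14883, p(36)=17977, p(37)=21637, p(38)=26015, p(39)=31185, p(40)=37338, p(41)=44583, p(42)=53174, p(43)=63261, p(44)=75175, p(45)=89134, p(46)=105558, p(47)=124754, p(48)=147273, p(49)=173525, p(50)=204226, p(51)=239943, p(52)=281589, p(53)=329931, p(54)=386155, p(55)=451276, p(56)=526823, p(57)=614154, p(58)=715220, p(59)=831820, p(60)=966467, p(61)=1121505, p(62)=1300156, p(63)=1505499, p(64)=1741630, p(65)=2012558, p(66)=2323520, p(67)=2679689, p(68)=3087735, p(69)=3554345, p(70)=4087968, p(71)=4697205, p(72)=5392783, p(73)=6185689, p(74)=7089500, p(75)=8118264, p(76)=9289091, p(77)=10619863, p(78)=12132164, p(79)=13848650, p(80)=15796476, p(81)=18004327, p(82)=20506255, p(83)=23338469, p(84)=26543660, p(85)=30167357, p(86)=34262962, p(87)=38887673, p(88)=44108109, p(89)=49995925, p(90)=56634173, p(91)=64112359, p(92)=72533807, p(93)=82010177, p(94)=92669720, p(95)=104651419, p(96)=118114304, p(97)=133230930, p(98)=150198136, p(99)=169229875, p(100)=190569292, p(101)=214481126, p(102)=241265379, p(103)=271248950, p(104)=304801365, p(105)=342325709, p(106)=384276336, p(107)=431149389, p(108)=483502844, p(109)=541946240, p(110)=607163746.
Final step: p(111) = p(110) + p(109) - p(106) - p(104) + p(99) + p(96) - p(89) - p(85) + p(76) + p(71) - p(60) - p(54) + p(41) + p(34) - p(19) - p(11)
= 607163746 + 541946240 - 384276336 - 304801365 + 169229875 + 118114304 - 49995925 - 30167357 + 9289091 + 4697205 - 966467 - 386155 + 44583 + 12310 - 490 - 56
= 679903203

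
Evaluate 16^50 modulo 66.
34

Repeated squaring. Binary of 50 = 110010.
16^1 ≡ 16 (mod 66); 16^2 ≡ 58 (mod 66); 16^4 ≡ 64 (mod 66); 16^8 ≡ 4 (mod 66); 16^16 ≡ 16 (mod 66); 16^32 ≡ 58 (mod 66)
16^50 = 16^2 × 16^16 × 16^32 ≡ 34 (mod 66)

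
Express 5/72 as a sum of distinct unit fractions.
1/15 + 1/360

Greedy algorithm:
5/72: ceiling(72/5) = 15, use 1/15
1/360: ceiling(360/1) = 360, use 1/360
Result: 5/72 = 1/15 + 1/360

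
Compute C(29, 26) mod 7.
0

Using Lucas' theorem:
Write n=29 and k=26 in base 7:
n in base 7: [4, 1]
k in base 7: [3, 5]
C(29,26) mod 7 = ∏ C(n_i, k_i) mod 7
Digit binomials (mod 7): C(4,3) = 4; C(1,5) = 0 (k_i > n_i)
Product: 4 × 0 = 0 ≡ 0 (mod 7)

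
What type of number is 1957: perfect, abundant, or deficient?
deficient

Proper divisors of 1957: sum = 1 + 19 + 103 = 123
Since 123 < 1957, 1957 is deficient.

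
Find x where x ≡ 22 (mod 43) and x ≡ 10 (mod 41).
1527

Using Chinese Remainder Theorem:
M = 43 × 41 = 1763
M1 = 41, M2 = 43
y1 = 41^(-1) mod 43 = 21
y2 = 43^(-1) mod 41 = 21
x = (22×41×21 + 10×43×21) mod 1763 = 1527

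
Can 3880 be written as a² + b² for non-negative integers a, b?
6² + 62² (a=6, b=62)

Factorization: 3880 = 2^3 × 5 × 97
By Fermat: n is sum of two squares iff every prime p ≡ 3 (mod 4) appears to even power.
All primes ≡ 3 (mod 4) appear to even power.
Search a = 0, 1, 2, … for 3880 - a² a perfect square: first hit at a = 6: 3880 - 36 = 3844 = 62².
3880 = 6² + 62² = 36 + 3844 ✓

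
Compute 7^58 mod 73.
70

Repeated squaring. Binary of 58 = 111010.
7^1 ≡ 7 (mod 73); 7^2 ≡ 49 (mod 73); 7^4 ≡ 65 (mod 73); 7^8 ≡ 64 (mod 73); 7^16 ≡ 8 (mod 73); 7^32 ≡ 64 (mod 73)
7^58 = 7^2 × 7^8 × 7^16 × 7^32 ≡ 70 (mod 73)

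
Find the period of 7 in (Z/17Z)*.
16

17 is prime, so ord(7) divides φ(17) = 16.
Divisors of 16: 1, 2, 4, 8, 16.
Repeated squaring: 7^1 ≡ 7, 7^2 ≡ 15, 7^4 ≡ 4, 7^8 ≡ 16, 7^16 ≡ 1 (mod 17).
Test 7^d mod 17 for each divisor d in increasing order:
7^1 ≡ 7
7^2 ≡ 15
7^4 ≡ 4
7^8 ≡ 16
7^16 ≡ 1  ← first divisor giving 1
The order is 16.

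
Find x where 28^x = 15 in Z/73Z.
31

Baby-step giant-step with step n = ⌈√73⌉ = 9.
Baby steps 28^j mod 73 (j:value) for j=0..8: 0:1, 1:28, 2:54, 3:52, 4:69, 5:34, 6:3, 7:11, 8:16.
Giant-step multiplier: 28^(-9) ≡ 28^(72-9) = 28^63 ≡ 22 (mod 73).
Giant steps γ_i = 15·22^i mod 73: γ_0=15, γ_1=38, γ_2=33, γ_3=69 (in table at j=4).
x = i·n + j = 3·9 + 4 = 31.
Check: 28^31 ≡ 15 (mod 73).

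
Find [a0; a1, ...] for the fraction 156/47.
[3; 3, 7, 2]

Euclidean algorithm steps:
156 = 3 × 47 + 15
47 = 3 × 15 + 2
15 = 7 × 2 + 1
2 = 2 × 1 + 0
Continued fraction: [3; 3, 7, 2]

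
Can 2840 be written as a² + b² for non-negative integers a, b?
Not possible

Factorization: 2840 = 2^3 × 5 × 71
By Fermat: n is sum of two squares iff every prime p ≡ 3 (mod 4) appears to even power.
Prime(s) ≡ 3 (mod 4) with odd exponent: [(71, 1)]
Therefore 2840 cannot be expressed as a² + b².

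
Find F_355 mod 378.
275

Matrix identity: Q^n = [[F_(n+1), F_n], [F_n, F_(n-1)]] with Q = [[1,1],[1,0]].
n = 355 = 101100011₂. Square-and-multiply, entries mod 378:
Q^1 = [[1,1],[1,0]]
Q^2 = (Q^1)² = [[2,1],[1,1]]
Q^5 = (Q^2)²·Q = [[8,5],[5,3]]
Q^11 = (Q^5)²·Q = [[144,89],[89,55]]
Q^22 = (Q^11)² = [[307,323],[323,362]]
Q^44 = (Q^22)² = [[128,249],[249,257]]
Q^88 = (Q^44)² = [[139,231],[231,286]]
Q^177 = (Q^88)²·Q = [[1,106],[106,273]]
Q^355 = (Q^177)²·Q = [[213,275],[275,316]]
F_355 mod 378 = Q^355[0][1] = 275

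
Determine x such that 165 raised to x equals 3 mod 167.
48

Baby-step giant-step with step n = ⌈√167⌉ = 13.
Baby steps 165^j mod 167 (j:value) for j=0..12: 0:1, 1:165, 2:4, 3:159, 4:16, 5:135, 6:64, 7:39, 8:89, 9:156, 10:22, 11:123, 12:88.
Giant-step multiplier: 165^(-13) ≡ 165^(166-13) = 165^153 ≡ 37 (mod 167).
Giant steps γ_i = 3·37^i mod 167: γ_0=3, γ_1=111, γ_2=99, γ_3=156 (in table at j=9).
x = i·n + j = 3·13 + 9 = 48.
Check: 165^48 ≡ 3 (mod 167).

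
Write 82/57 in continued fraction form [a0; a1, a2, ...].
[1; 2, 3, 1, 1, 3]

Euclidean algorithm steps:
82 = 1 × 57 + 25
57 = 2 × 25 + 7
25 = 3 × 7 + 4
7 = 1 × 4 + 3
4 = 1 × 3 + 1
3 = 3 × 1 + 0
Continued fraction: [1; 2, 3, 1, 1, 3]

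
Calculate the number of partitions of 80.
15796476

p(n) counts ways to write n as a sum of positive integers (order ignored).
Euler's pentagonal recurrence: p(k) = p(k-1) + p(k-2) - p(k-5) - p(k-7) + p(k-12) + p(k-15) - ... (offsets j(3j∓1)/2, signs ++--, p(0)=1, p(<0)=0).
DP table for k = 0..79: p(0)=1, p(1)=1, p(2)=2, p(3)=3, p(4)=5, p(5)=7, p(6)=11, p(7)=15, p(8)=22, p(9)=30, p(10)=42, p(11)=56, p(12)=77, p(13)=101, p(14)=135, p(15)=176, p(16)=231, p(17)=297, p(18)=385, p(19)=490, p(20)=627, p(21)=792, p(22)=1002, p(23)=1255, p(24)=1575, p(25)=1958, p(26)=2436, p(27)=3010, p(28)=3718, p(29)=4565, p(30)=5604, p(31)=6842, p(32)=8349, p(33)=10143, p(34)=12310, p(35)=14883, p(36)=17977, p(37)=21637, p(38)=26015, p(39)=31185, p(40)=37338, p(41)=44583, p(42)=53174, p(43)=63261, p(44)=75175, p(45)=89134, p(46)=105558, p(47)=124754, p(48)=147273, p(49)=173525, p(50)=204226, p(51)=239943, p(52)=281589, p(53)=329931, p(54)=386155, p(55)=451276, p(56)=526823, p(57)=614154, p(58)=715220, p(59)=831820, p(60)=966467, p(61)=1121505, p(62)=1300156, p(63)=1505499, p(64)=1741630, p(65)=2012558, p(66)=2323520, p(67)=2679689, p(68)=3087735, p(69)=3554345, p(70)=4087968, p(71)=4697205, p(72)=5392783, p(73)=6185689, p(74)=7089500, p(75)=8118264, p(76)=9289091, p(77)=10619863, p(78)=12132164, p(79)=13848650.
Final step: p(80) = p(79) + p(78) - p(75) - p(73) + p(68) + p(65) - p(58) - p(54) + p(45) + p(40) - p(29) - p(23) + p(10) + p(3)
= 13848650 + 12132164 - 8118264 - 6185689 + 3087735 + 2012558 - 715220 - 386155 + 89134 + 37338 - 4565 - 1255 + 42 + 3
= 15796476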